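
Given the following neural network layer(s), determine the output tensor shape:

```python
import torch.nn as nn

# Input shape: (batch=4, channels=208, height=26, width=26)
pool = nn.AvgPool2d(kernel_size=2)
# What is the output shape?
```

Input: (4, 208, 26, 26) -> Output: (4, 208, 13, 13)

Answer: (4, 208, 13, 13)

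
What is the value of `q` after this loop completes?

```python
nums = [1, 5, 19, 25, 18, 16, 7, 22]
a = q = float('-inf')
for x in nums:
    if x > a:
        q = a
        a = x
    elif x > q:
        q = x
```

Second largest (with repeats) in [1, 5, 19, 25, 18, 16, 7, 22]
`q` takes the values: -inf → 1 → 5 → 19 → 22

Answer: 22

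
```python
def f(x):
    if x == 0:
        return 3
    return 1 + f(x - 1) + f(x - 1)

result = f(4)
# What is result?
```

f(x) = 1 + 2·f(x-1), f(0)=3. Closed form: (3+1)·2^4 - 1 = 63.

Answer: 63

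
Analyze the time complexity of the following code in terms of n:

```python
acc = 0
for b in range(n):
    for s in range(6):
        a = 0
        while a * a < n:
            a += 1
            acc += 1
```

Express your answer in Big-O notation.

Each loop level contributes: n × 1 × √n. Multiplying the contributions gives O(n√n).

Answer: O(n√n)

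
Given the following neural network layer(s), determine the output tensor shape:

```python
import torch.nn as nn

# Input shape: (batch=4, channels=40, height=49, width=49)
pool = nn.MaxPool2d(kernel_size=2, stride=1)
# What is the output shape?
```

Input: (4, 40, 49, 49) -> Output: (4, 40, 48, 48)

Answer: (4, 40, 48, 48)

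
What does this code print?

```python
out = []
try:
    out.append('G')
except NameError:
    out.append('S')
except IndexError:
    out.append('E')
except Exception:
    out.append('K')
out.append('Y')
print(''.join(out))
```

Execution trace: 'G' (try body, no exception) → 'Y' (after the try/except). Output: GY

Answer: GY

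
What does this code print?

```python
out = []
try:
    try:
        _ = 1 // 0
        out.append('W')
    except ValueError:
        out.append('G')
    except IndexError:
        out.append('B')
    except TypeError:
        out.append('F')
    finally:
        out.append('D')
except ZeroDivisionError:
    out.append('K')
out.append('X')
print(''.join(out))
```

Execution trace: 'D' (inner finally) → 'K' (outer except ZeroDivisionError) → 'X' (after the try/except). Output: DKX

Answer: DKX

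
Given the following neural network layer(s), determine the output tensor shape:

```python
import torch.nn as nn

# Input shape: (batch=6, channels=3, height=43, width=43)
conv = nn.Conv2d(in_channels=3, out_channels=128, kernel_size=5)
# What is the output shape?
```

Input: (6, 3, 43, 43) -> Output: (6, 128, 39, 39)

Answer: (6, 128, 39, 39)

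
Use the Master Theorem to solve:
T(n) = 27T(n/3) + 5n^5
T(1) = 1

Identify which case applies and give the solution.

a=27, b=3, f(n)=5n^5. log_3(27) = 3. Since c=5 > 3 and the regularity condition holds (27(n/3)^5 = (27/3^5)n^5 with 27/3^5 < 1), Case 3 applies: T(n) = Θ(f(n)) = O(n^5).

Answer: O(n^5) - Case 3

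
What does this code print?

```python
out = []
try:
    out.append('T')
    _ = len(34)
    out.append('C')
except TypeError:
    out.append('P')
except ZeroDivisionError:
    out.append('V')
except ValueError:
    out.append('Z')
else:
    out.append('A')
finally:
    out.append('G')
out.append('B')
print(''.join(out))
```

Execution trace: 'T' (try body) → 'P' (except TypeError) → 'G' (finally) → 'B' (after the try/except). Output: TPGB

Answer: TPGB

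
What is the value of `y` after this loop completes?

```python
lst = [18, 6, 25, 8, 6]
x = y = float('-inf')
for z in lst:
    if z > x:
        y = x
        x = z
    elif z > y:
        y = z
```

Second largest (with repeats) in [18, 6, 25, 8, 6]
`y` takes the values: -inf → 6 → 18

Answer: 18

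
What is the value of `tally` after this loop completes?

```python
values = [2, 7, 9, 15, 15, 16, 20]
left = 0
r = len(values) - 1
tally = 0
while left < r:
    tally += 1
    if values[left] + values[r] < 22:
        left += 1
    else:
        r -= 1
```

Steps to find pair summing to 22
`tally` takes the values: 0 → 1 → 2 → 3 → 4 → 5 → 6

Answer: 6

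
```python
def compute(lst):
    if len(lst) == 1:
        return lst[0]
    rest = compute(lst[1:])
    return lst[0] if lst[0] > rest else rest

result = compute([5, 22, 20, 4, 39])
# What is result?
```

Recursive max over [5, 22, 20, 4, 39] = 39

Answer: 39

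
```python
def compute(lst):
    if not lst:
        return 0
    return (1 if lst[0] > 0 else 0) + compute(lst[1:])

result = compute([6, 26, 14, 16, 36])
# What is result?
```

Count of positive elements in [6, 26, 14, 16, 36] = 5

Answer: 5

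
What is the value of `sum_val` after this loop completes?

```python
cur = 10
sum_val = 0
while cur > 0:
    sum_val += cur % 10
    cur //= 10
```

Sum digits of 10
`sum_val` takes the values: 0 → 1

Answer: 1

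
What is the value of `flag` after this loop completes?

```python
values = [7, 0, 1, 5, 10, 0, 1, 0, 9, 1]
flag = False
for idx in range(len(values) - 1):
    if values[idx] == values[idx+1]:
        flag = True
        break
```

Check consecutive duplicates in [7, 0, 1, 5, 10, 0, 1, 0, 9, 1]
`flag` takes the values: False

Answer: False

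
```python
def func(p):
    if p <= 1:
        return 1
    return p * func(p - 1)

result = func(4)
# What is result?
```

func(4) = 4 * 3 * 2 * 1 = 24

Answer: 24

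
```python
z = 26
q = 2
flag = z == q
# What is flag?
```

Trace:
`z = 26` → z = 26
`q = 2` → q = 2
`flag = z == q` → flag = False
So flag = False

Answer: False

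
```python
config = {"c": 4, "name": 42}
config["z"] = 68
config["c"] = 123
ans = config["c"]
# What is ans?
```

Trace:
`config = {"c": 4, "name": 42}` → config = {'c': 4, 'name': 42}
`config["z"] = 68` → config = {'c': 4, 'name': 42, 'z': 68}
`config["c"] = 123` → config = {'c': 123, 'name': 42, 'z': 68}
`ans = config["c"]` → ans = 123
So ans = 123

Answer: 123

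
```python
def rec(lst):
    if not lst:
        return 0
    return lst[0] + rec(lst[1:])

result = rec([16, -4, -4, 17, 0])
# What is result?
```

16 + (-4) + (-4) + 17 + 0 + 0 = 25

Answer: 25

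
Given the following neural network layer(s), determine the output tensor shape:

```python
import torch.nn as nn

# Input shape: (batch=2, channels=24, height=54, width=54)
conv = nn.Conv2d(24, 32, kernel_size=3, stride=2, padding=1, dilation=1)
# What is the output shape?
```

Input: (2, 24, 54, 54) -> Output: (2, 32, 27, 27)

Answer: (2, 32, 27, 27)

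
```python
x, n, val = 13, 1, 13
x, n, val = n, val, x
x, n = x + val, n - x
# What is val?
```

Trace:
`x, n, val = 13, 1, 13` → x = 13; n = 1; val = 13
`x, n, val = n, val, x` → x = 1; n = 13; val = 13
`x, n = x + val, n - x` → x = 14; n = 12
So val = 13

Answer: 13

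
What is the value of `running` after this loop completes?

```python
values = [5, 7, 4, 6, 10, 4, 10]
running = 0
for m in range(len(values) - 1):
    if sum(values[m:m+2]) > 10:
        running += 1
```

Count windows with sum > 10
`running` takes the values: 0 → 1 → 2 → 3 → 4 → 5

Answer: 5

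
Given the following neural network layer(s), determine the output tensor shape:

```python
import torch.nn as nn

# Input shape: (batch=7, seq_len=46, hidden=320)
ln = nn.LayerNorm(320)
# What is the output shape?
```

Input: (7, 46, 320) -> Output: (7, 46, 320)

Answer: (7, 46, 320)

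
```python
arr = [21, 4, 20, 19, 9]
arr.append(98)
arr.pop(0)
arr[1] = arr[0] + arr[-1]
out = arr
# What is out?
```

Trace:
`arr = [21, 4, 20, 19, 9]` → arr = [21, 4, 20, 19, 9]
`arr.append(98)` → arr = [21, 4, 20, 19, 9, 98]
`arr.pop(0)` → arr = [4, 20, 19, 9, 98]
`arr[1] = arr[0] + arr[-1]` → arr = [4, 102, 19, 9, 98]
`out = arr` → out = [4, 102, 19, 9, 98]
So out = [4, 102, 19, 9, 98]

Answer: [4, 102, 19, 9, 98]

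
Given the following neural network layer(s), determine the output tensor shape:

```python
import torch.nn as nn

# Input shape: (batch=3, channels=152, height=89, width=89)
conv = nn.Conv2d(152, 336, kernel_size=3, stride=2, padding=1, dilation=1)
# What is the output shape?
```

Input: (3, 152, 89, 89) -> Output: (3, 336, 45, 45)

Answer: (3, 336, 45, 45)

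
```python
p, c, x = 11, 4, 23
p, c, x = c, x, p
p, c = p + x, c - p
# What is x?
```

Trace:
`p, c, x = 11, 4, 23` → p = 11; c = 4; x = 23
`p, c, x = c, x, p` → p = 4; c = 23; x = 11
`p, c = p + x, c - p` → p = 15; c = 19
So x = 11

Answer: 11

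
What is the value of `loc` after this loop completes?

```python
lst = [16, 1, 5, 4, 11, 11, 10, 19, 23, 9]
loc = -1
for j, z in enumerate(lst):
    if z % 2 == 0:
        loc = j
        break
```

First even number index in [16, 1, 5, 4, 11, 11, 10, 19, 23, 9]
`loc` takes the values: -1 → 0

Answer: 0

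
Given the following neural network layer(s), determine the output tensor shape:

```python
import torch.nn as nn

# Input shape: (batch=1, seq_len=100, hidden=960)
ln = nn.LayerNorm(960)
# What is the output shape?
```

Input: (1, 100, 960) -> Output: (1, 100, 960)

Answer: (1, 100, 960)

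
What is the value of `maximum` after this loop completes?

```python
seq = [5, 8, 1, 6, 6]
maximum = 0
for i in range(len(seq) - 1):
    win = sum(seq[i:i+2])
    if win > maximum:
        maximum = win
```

Max sum of 2-element window in [5, 8, 1, 6, 6]
`maximum` takes the values: 0 → 13

Answer: 13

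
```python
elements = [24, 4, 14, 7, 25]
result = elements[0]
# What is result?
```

Trace:
`elements = [24, 4, 14, 7, 25]` → elements = [24, 4, 14, 7, 25]
`result = elements[0]` → result = 24
So result = 24

Answer: 24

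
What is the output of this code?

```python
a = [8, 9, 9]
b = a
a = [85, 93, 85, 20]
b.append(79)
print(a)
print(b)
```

Key concept: rebinding vs mutation: a is rebound to a new list, b still points at the original.
Step by step:
`a = [8, 9, 9]` → a = [8, 9, 9]
`b = a` → b = [8, 9, 9] (same object as a)
`a = [85, 93, 85, 20]` → a = [85, 93, 85, 20]
`b.append(79)` → b = [8, 9, 9, 79]
`print(a)` → prints [85, 93, 85, 20]
`print(b)` → prints [8, 9, 9, 79]

Answer:
[85, 93, 85, 20]
[8, 9, 9, 79]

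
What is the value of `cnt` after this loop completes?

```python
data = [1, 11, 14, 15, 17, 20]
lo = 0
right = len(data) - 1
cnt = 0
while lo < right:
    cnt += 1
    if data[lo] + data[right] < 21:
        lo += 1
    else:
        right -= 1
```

Steps to find pair summing to 21
`cnt` takes the values: 0 → 1 → 2 → 3 → 4 → 5

Answer: 5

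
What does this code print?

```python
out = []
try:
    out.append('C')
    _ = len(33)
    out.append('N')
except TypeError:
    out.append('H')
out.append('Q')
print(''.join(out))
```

Execution trace: 'C' (try body) → 'H' (except TypeError) → 'Q' (after the try/except). Output: CHQ

Answer: CHQ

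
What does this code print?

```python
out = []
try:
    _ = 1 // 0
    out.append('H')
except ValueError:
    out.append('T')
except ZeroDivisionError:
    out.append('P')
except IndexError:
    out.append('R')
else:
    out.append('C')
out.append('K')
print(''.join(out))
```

Execution trace: 'P' (except ZeroDivisionError) → 'K' (after the try/except). Output: PK

Answer: PK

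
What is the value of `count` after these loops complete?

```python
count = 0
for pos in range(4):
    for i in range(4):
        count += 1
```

4 * 4 = 16
`count` takes the values: 0 → 1 → 2 → 3 → 4 → 5 → 6 → 7 → 8 → 9 → 10 → 11 → 12 → 13 → 14 → 15 → 16

Answer: 16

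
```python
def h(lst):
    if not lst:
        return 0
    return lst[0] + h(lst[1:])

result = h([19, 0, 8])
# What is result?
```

19 + 0 + 8 + 0 = 27

Answer: 27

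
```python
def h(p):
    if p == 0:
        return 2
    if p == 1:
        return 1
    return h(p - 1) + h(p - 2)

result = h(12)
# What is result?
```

Build up from base cases: h(0)=2, h(1)=1, h(2)=3, h(3)=4, h(4)=7, h(5)=11, h(6)=18, ..., h(12)=322

Answer: 322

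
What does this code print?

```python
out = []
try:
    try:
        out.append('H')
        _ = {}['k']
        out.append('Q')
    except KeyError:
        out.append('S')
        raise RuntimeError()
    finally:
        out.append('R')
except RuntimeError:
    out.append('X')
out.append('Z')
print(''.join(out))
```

Execution trace: 'H' (inner try body) → 'S' (inner except KeyError) → 'R' (inner finally) → 'X' (outer except RuntimeError) → 'Z' (after the try/except). Output: HSRXZ

Answer: HSRXZ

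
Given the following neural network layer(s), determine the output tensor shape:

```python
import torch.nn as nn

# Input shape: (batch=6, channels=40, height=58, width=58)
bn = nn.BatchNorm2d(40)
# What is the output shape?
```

Input: (6, 40, 58, 58) -> Output: (6, 40, 58, 58)

Answer: (6, 40, 58, 58)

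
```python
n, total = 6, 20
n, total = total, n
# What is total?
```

Trace:
`n, total = 6, 20` → n = 6; total = 20
`n, total = total, n` → n = 20; total = 6
So total = 6

Answer: 6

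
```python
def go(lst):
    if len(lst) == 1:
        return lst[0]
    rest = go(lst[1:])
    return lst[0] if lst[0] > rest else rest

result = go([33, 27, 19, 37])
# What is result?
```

Recursive max over [33, 27, 19, 37] = 37

Answer: 37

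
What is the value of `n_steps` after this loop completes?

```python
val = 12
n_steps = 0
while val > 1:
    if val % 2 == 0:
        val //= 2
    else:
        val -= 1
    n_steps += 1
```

Steps to reduce 12 to 1
`n_steps` takes the values: 0 → 1 → 2 → 3 → 4

Answer: 4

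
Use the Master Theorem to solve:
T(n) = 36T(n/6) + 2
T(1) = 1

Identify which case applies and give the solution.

a=36, b=6, f(n)=2. log_6(36) = 2. Since c=0 < 2, Case 1 applies: T(n) = Θ(n^log_b(a)) = O(n^2).

Answer: O(n^2) - Case 1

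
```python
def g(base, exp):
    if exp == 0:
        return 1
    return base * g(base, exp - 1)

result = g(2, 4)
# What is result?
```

g(2, 4) = 2 * 2 * 2 * 2 = 16

Answer: 16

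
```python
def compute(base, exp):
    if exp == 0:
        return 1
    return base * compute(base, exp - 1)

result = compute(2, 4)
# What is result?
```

compute(2, 4) = 2 * 2 * 2 * 2 = 16

Answer: 16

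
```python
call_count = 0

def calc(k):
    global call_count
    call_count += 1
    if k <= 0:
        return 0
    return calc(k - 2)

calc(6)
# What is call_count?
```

Linear recursion stepping by 2: 4 calls from k=6 down to ≤0.

Answer: 4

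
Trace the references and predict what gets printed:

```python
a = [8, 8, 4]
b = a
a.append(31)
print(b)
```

Key concept: basic list aliasing.
Step by step:
`a = [8, 8, 4]` → a = [8, 8, 4]
`b = a` → b = [8, 8, 4] (same object as a)
`a.append(31)` → a = [8, 8, 4, 31] (same object as b); b = [8, 8, 4, 31] (same object as a)
`print(b)` → prints [8, 8, 4, 31]

Answer: [8, 8, 4, 31]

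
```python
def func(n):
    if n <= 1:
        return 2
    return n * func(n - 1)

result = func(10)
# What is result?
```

func(10) = 10 * 9 * 8 * 7 * 6 * 5 * 4 * 3 * 2 * 2 = 7257600

Answer: 7257600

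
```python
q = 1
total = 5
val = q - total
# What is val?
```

Trace:
`q = 1` → q = 1
`total = 5` → total = 5
`val = q - total` → val = -4
So val = -4

Answer: -4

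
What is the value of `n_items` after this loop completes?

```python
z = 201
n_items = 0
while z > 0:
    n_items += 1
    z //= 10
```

Count digits by repeated division by 10
`n_items` takes the values: 0 → 1 → 2 → 3

Answer: 3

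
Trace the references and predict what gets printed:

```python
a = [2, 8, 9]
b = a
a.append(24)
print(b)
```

Key concept: basic list aliasing.
Step by step:
`a = [2, 8, 9]` → a = [2, 8, 9]
`b = a` → b = [2, 8, 9] (same object as a)
`a.append(24)` → a = [2, 8, 9, 24] (same object as b); b = [2, 8, 9, 24] (same object as a)
`print(b)` → prints [2, 8, 9, 24]

Answer: [2, 8, 9, 24]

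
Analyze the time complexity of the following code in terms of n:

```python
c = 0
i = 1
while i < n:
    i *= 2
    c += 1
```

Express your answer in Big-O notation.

Each loop level contributes: log n. Multiplying the contributions gives O(log n).

Answer: O(log n)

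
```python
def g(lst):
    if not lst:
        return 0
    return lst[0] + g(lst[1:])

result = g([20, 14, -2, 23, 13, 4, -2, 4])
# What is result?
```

20 + 14 + (-2) + 23 + 13 + 4 + (-2) + 4 + 0 = 74

Answer: 74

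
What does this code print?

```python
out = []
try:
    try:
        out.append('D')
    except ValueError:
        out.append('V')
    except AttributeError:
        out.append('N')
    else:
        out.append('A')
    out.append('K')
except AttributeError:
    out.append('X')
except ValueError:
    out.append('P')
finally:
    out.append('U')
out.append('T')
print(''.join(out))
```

Execution trace: 'D' (inner try body, no exception) → 'A' (inner else) → 'K' (try body, no exception) → 'U' (finally) → 'T' (after the try/except). Output: DAKUT

Answer: DAKUT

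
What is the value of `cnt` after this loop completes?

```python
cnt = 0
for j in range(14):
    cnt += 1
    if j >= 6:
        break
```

Loop breaks when j reaches 6, cnt is 7
`cnt` takes the values: 0 → 1 → 2 → 3 → 4 → 5 → 6 → 7

Answer: 7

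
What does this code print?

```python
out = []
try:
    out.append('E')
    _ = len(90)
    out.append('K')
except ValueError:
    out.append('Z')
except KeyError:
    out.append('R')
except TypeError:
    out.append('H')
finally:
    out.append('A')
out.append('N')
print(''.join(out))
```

Execution trace: 'E' (try body) → 'H' (except TypeError) → 'A' (finally) → 'N' (after the try/except). Output: EHAN

Answer: EHAN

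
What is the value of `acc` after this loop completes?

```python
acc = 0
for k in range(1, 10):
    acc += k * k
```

Sum of squares 1² to 9² = 285
`acc` takes the values: 0 → 1 → 5 → 14 → 30 → 55 → 91 → 140 → 204 → 285

Answer: 285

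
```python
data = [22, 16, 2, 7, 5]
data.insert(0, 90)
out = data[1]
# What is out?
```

Trace:
`data = [22, 16, 2, 7, 5]` → data = [22, 16, 2, 7, 5]
`data.insert(0, 90)` → data = [90, 22, 16, 2, 7, 5]
`out = data[1]` → out = 22
So out = 22

Answer: 22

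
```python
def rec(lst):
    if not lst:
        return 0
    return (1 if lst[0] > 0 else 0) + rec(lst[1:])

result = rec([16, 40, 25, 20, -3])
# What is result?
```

Count of positive elements in [16, 40, 25, 20, -3] = 4

Answer: 4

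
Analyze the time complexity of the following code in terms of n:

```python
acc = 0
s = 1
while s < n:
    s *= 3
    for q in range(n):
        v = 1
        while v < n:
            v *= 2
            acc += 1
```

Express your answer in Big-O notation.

Each loop level contributes: log n × n × log n. Multiplying the contributions gives O(n log² n).

Answer: O(n log² n)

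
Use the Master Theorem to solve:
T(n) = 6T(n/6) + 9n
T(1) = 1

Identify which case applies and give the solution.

a=6, b=6, f(n)=9n. log_6(6) = 1. Since c=1 = 1, Case 2 applies: T(n) = Θ(n^log_b(a) · log n) = O(n log n).

Answer: O(n log n) - Case 2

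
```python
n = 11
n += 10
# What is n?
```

Trace:
`n = 11` → n = 11
`n += 10` → n = 21
So n = 21

Answer: 21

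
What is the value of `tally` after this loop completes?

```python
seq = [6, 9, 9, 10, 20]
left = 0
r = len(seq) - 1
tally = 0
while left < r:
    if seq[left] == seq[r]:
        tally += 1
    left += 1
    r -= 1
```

Count matching pairs from ends
`tally` takes the values: 0

Answer: 0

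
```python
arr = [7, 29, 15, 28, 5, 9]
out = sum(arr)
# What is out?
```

Trace:
`arr = [7, 29, 15, 28, 5, 9]` → arr = [7, 29, 15, 28, 5, 9]
`out = sum(arr)` → out = 93
So out = 93

Answer: 93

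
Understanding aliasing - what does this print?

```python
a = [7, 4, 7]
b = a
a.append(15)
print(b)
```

Key concept: basic list aliasing.
Step by step:
`a = [7, 4, 7]` → a = [7, 4, 7]
`b = a` → b = [7, 4, 7] (same object as a)
`a.append(15)` → a = [7, 4, 7, 15] (same object as b); b = [7, 4, 7, 15] (same object as a)
`print(b)` → prints [7, 4, 7, 15]

Answer: [7, 4, 7, 15]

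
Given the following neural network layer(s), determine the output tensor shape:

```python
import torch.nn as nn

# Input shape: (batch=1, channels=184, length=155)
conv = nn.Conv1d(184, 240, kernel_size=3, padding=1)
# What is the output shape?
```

Input: (1, 184, 155) -> Output: (1, 240, 155)

Answer: (1, 240, 155)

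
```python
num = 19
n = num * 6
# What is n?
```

Trace:
`num = 19` → num = 19
`n = num * 6` → n = 114
So n = 114

Answer: 114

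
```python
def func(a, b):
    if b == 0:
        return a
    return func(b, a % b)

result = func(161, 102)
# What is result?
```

func(161, 102) -> func(102, 59) -> func(59, 43) -> func(43, 16) -> func(16, 11) -> func(11, 5) -> func(5, 1) -> func(1, 0) -> 1

Answer: 1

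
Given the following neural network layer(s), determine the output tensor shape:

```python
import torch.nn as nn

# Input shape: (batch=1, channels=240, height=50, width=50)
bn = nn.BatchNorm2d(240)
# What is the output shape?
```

Input: (1, 240, 50, 50) -> Output: (1, 240, 50, 50)

Answer: (1, 240, 50, 50)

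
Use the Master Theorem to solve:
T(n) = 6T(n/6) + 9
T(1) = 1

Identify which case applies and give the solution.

a=6, b=6, f(n)=9. log_6(6) = 1. Since c=0 < 1, Case 1 applies: T(n) = Θ(n^log_b(a)) = O(n).

Answer: O(n) - Case 1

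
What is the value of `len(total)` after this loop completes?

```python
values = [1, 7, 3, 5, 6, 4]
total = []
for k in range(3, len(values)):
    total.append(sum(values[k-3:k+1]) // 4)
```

Number of 4-element averages
`total` takes the values: [] → [4] → [4, 5] → [4, 5, 4]
So `len(total)` = 3

Answer: 3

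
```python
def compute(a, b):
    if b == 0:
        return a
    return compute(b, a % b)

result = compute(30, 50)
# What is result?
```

compute(30, 50) -> compute(50, 30) -> compute(30, 20) -> compute(20, 10) -> compute(10, 0) -> 10

Answer: 10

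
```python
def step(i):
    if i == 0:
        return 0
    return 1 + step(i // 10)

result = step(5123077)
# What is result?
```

Count of digits of 5123077: 7

Answer: 7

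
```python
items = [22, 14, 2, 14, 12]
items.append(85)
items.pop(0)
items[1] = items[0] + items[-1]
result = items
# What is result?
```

Trace:
`items = [22, 14, 2, 14, 12]` → items = [22, 14, 2, 14, 12]
`items.append(85)` → items = [22, 14, 2, 14, 12, 85]
`items.pop(0)` → items = [14, 2, 14, 12, 85]
`items[1] = items[0] + items[-1]` → items = [14, 99, 14, 12, 85]
`result = items` → result = [14, 99, 14, 12, 85]
So result = [14, 99, 14, 12, 85]

Answer: [14, 99, 14, 12, 85]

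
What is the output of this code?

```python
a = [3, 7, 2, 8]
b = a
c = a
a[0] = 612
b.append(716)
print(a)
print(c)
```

Key concept: multiple aliases.
Step by step:
`a = [3, 7, 2, 8]` → a = [3, 7, 2, 8]
`b = a` → b = [3, 7, 2, 8] (same object as a)
`c = a` → c = [3, 7, 2, 8] (same object as a, b)
`a[0] = 612` → a = [612, 7, 2, 8] (same object as b, c); b = [612, 7, 2, 8] (same object as a, c); c = [612, 7, 2, 8] (same object as a, b)
`b.append(716)` → a = [612, 7, 2, 8, 716] (same object as b, c); b = [612, 7, 2, 8, 716] (same object as a, c); c = [612, 7, 2, 8, 716] (same object as a, b)
`print(a)` → prints [612, 7, 2, 8, 716]
`print(c)` → prints [612, 7, 2, 8, 716]

Answer:
[612, 7, 2, 8, 716]
[612, 7, 2, 8, 716]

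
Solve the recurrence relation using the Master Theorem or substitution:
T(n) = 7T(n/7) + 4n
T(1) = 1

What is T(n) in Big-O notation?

By Master Theorem: a=7, b=7, f(n)=4n. Since log_7(7) = 1 and f(n) = Θ(n^1), Case 2 applies. T(n) = O(n log n).

Answer: O(n log n)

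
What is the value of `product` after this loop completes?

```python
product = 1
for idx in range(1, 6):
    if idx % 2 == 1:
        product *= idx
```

Product of odd numbers 1 to 5
`product` takes the values: 1 → 3 → 15

Answer: 15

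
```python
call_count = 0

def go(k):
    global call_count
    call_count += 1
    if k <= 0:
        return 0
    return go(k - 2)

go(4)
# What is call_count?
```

Linear recursion stepping by 2: 3 calls from k=4 down to ≤0.

Answer: 3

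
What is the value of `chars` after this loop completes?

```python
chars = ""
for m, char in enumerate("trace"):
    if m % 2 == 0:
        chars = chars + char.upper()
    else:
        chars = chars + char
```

Uppercase even positions in 'trace'
`chars` takes the values: "" → "T" → "Tr" → "TrA" → "TrAc" → "TrAcE"

Answer: "TrAcE"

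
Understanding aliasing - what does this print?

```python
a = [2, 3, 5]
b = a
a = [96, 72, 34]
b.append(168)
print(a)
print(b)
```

Key concept: rebinding vs mutation: a is rebound to a new list, b still points at the original.
Step by step:
`a = [2, 3, 5]` → a = [2, 3, 5]
`b = a` → b = [2, 3, 5] (same object as a)
`a = [96, 72, 34]` → a = [96, 72, 34]
`b.append(168)` → b = [2, 3, 5, 168]
`print(a)` → prints [96, 72, 34]
`print(b)` → prints [2, 3, 5, 168]

Answer:
[96, 72, 34]
[2, 3, 5, 168]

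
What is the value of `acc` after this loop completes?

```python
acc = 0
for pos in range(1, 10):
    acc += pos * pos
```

Sum of squares 1² to 9² = 285
`acc` takes the values: 0 → 1 → 5 → 14 → 30 → 55 → 91 → 140 → 204 → 285

Answer: 285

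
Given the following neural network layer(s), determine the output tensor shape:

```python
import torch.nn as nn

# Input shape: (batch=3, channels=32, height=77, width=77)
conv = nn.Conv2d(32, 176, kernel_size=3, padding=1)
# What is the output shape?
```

Input: (3, 32, 77, 77) -> Output: (3, 176, 77, 77)

Answer: (3, 176, 77, 77)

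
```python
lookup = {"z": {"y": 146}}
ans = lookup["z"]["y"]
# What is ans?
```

Trace:
`lookup = {"z": {"y": 146}}` → lookup = {'z': {'y': 146}}
`ans = lookup["z"]["y"]` → ans = 146
So ans = 146

Answer: 146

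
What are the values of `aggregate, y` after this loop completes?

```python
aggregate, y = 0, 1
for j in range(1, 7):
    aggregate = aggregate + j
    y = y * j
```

Sum and factorial of 1 to 6
`aggregate, y` takes the values: (0, 1) → (1, 1) → (3, 1) → (3, 2) → (6, 2) → (6, 6) → (10, 6) → (10, 24) → (15, 24) → (15, 120) → (21, 120) → (21, 720)

Answer: 21, 720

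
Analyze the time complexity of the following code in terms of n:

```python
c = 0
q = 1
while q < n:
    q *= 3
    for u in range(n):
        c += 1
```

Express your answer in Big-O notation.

Each loop level contributes: log n × n. Multiplying the contributions gives O(n log n).

Answer: O(n log n)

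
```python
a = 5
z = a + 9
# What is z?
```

Trace:
`a = 5` → a = 5
`z = a + 9` → z = 14
So z = 14

Answer: 14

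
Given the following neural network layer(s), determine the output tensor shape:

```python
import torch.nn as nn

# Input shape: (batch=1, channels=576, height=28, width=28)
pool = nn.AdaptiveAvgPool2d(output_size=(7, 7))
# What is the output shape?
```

Input: (1, 576, 28, 28) -> Output: (1, 576, 7, 7)

Answer: (1, 576, 7, 7)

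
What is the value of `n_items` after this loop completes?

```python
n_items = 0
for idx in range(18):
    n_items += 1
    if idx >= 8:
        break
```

Loop breaks when idx reaches 8, n_items is 9
`n_items` takes the values: 0 → 1 → 2 → 3 → 4 → 5 → 6 → 7 → 8 → 9

Answer: 9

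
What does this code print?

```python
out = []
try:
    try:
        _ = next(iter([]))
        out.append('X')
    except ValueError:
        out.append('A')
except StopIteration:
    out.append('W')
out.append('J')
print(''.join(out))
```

Execution trace: 'W' (outer except StopIteration) → 'J' (after the try/except). Output: WJ

Answer: WJ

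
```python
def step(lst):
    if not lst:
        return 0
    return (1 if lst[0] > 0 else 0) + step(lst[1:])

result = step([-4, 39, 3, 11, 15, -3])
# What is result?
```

Count of positive elements in [-4, 39, 3, 11, 15, -3] = 4

Answer: 4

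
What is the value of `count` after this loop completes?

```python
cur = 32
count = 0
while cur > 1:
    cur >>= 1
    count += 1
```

Count right shifts until 1
`count` takes the values: 0 → 1 → 2 → 3 → 4 → 5

Answer: 5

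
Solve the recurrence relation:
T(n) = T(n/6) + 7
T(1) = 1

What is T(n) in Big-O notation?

Each step divides n by 6 and adds 7. After log_6(n) steps we reach T(1)=1. So T(n) = 7·log_6(n) + 1 = O(log n).

Answer: O(log n)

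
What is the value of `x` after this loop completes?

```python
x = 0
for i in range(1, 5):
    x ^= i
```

XOR of 1 to 4
`x` takes the values: 0 → 1 → 3 → 0 → 4

Answer: 4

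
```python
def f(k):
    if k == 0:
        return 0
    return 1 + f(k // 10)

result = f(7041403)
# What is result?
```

Count of digits of 7041403: 7

Answer: 7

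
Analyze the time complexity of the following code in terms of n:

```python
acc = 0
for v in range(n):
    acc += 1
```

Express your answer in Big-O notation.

Each loop level contributes: n. Multiplying the contributions gives O(n).

Answer: O(n)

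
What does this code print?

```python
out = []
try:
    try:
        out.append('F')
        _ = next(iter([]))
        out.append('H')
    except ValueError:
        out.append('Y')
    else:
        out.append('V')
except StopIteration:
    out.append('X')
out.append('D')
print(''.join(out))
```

Execution trace: 'F' (try body) → 'X' (outer except StopIteration) → 'D' (after the try/except). Output: FXD

Answer: FXD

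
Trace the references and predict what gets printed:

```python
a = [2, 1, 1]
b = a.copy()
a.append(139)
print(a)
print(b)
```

Key concept: list.copy() creates independent copy.
Step by step:
`a = [2, 1, 1]` → a = [2, 1, 1]
`b = a.copy()` → b = [2, 1, 1]
`a.append(139)` → a = [2, 1, 1, 139]
`print(a)` → prints [2, 1, 1, 139]
`print(b)` → prints [2, 1, 1]

Answer:
[2, 1, 1, 139]
[2, 1, 1]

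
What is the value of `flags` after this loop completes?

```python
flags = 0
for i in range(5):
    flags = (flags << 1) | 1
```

Build 5 consecutive 1-bits: 0b11111
`flags` takes the values: 0 → 1 → 3 → 7 → 15 → 31

Answer: 31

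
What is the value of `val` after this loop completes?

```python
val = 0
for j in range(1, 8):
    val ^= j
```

XOR of 1 to 7
`val` takes the values: 0 → 1 → 3 → 0 → 4 → 1 → 7 → 0

Answer: 0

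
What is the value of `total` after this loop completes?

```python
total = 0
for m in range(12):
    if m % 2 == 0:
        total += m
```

Sum of even numbers 0 to 11
`total` takes the values: 0 → 2 → 6 → 12 → 20 → 30

Answer: 30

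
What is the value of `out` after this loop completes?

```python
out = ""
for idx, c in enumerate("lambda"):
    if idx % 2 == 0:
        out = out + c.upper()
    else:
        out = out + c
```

Uppercase even positions in 'lambda'
`out` takes the values: "" → "L" → "La" → "LaM" → "LaMb" → "LaMbD" → "LaMbDa"

Answer: "LaMbDa"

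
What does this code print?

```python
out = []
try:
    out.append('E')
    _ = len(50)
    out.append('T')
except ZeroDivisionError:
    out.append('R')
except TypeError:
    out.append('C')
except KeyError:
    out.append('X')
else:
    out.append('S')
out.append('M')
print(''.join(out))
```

Execution trace: 'E' (try body) → 'C' (except TypeError) → 'M' (after the try/except). Output: ECM

Answer: ECM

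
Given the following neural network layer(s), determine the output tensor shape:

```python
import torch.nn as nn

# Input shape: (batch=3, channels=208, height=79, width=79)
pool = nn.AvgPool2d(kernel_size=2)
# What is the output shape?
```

Input: (3, 208, 79, 79) -> Output: (3, 208, 39, 39)

Answer: (3, 208, 39, 39)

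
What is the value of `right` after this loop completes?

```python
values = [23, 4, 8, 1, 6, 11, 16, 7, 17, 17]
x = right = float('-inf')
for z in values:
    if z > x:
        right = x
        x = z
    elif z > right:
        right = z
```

Second largest (with repeats) in [23, 4, 8, 1, 6, 11, 16, 7, 17, 17]
`right` takes the values: -inf → 4 → 8 → 11 → 16 → 17

Answer: 17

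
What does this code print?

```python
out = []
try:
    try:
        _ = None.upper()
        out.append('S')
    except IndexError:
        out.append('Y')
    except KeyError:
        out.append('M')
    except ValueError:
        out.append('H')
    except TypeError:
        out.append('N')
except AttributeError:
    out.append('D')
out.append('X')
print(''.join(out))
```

Execution trace: 'D' (outer except AttributeError) → 'X' (after the try/except). Output: DX

Answer: DX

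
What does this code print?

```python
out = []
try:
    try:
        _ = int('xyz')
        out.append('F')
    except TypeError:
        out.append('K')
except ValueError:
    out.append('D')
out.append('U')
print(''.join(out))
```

Execution trace: 'D' (outer except ValueError) → 'U' (after the try/except). Output: DU

Answer: DU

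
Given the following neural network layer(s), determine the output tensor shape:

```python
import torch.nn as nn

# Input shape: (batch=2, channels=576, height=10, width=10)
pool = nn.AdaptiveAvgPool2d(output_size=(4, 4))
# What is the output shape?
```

Input: (2, 576, 10, 10) -> Output: (2, 576, 4, 4)

Answer: (2, 576, 4, 4)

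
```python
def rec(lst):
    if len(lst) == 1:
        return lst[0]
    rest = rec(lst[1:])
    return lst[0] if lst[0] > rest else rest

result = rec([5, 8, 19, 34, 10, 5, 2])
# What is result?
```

Recursive max over [5, 8, 19, 34, 10, 5, 2] = 34

Answer: 34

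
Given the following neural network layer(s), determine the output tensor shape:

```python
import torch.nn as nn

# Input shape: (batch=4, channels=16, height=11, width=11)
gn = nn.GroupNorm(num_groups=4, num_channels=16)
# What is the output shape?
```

Input: (4, 16, 11, 11) -> Output: (4, 16, 11, 11)

Answer: (4, 16, 11, 11)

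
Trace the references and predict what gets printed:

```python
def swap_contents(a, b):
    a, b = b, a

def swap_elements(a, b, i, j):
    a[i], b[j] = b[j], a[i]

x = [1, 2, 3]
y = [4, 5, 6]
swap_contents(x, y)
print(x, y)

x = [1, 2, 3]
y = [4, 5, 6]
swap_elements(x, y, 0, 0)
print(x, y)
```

Key concept: parameter rebinding vs mutation.
Step by step:
`x = [1, 2, 3]` → x = [1, 2, 3]
`y = [4, 5, 6]` → y = [4, 5, 6]
`swap_contents(x, y)` → no visible change to tracked variables
`print(x, y)` → prints [1, 2, 3] [4, 5, 6]
`x = [1, 2, 3]` → x = [1, 2, 3]
`y = [4, 5, 6]` → y = [4, 5, 6]
`swap_elements(x, y, 0, 0)` → x = [4, 2, 3]; y = [1, 5, 6]
`print(x, y)` → prints [4, 2, 3] [1, 5, 6]

Answer:
[1, 2, 3] [4, 5, 6]
[4, 2, 3] [1, 5, 6]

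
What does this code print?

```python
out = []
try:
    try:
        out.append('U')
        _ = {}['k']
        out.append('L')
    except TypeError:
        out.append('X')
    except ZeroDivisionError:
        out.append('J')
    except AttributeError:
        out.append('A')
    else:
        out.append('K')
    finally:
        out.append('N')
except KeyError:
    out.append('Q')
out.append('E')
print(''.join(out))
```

Execution trace: 'U' (try body) → 'N' (finally) → 'Q' (outer except KeyError) → 'E' (after the try/except). Output: UNQE

Answer: UNQE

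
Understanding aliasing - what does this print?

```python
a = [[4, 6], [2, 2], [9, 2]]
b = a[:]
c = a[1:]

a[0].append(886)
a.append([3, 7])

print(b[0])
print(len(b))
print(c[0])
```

Key concept: slice with nested mutation.
Step by step:
`a = [[4, 6], [2, 2], [9, 2]]` → a = [[4, 6], [2, 2], [9, 2]]
`b = a[:]` → b = [[4, 6], [2, 2], [9, 2]]
`c = a[1:]` → c = [[2, 2], [9, 2]]
`a[0].append(886)` → a = [[4, 6, 886], [2, 2], [9, 2]]; b = [[4, 6, 886], [2, 2], [9, 2]]
`a.append([3, 7])` → a = [[4, 6, 886], [2, 2], [9, 2], [3, 7]]
`print(b[0])` → prints [4, 6, 886]
`print(len(b))` → prints 3
`print(c[0])` → prints [2, 2]

Answer:
[4, 6, 886]
3
[2, 2]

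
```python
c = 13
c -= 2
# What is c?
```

Trace:
`c = 13` → c = 13
`c -= 2` → c = 11
So c = 11

Answer: 11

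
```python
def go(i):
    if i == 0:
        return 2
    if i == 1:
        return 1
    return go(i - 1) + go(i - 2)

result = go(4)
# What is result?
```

Build up from base cases: go(0)=2, go(1)=1, go(2)=3, go(3)=4, go(4)=7

Answer: 7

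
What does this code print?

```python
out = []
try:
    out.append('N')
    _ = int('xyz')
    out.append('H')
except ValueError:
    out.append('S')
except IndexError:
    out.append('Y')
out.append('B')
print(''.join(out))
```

Execution trace: 'N' (try body) → 'S' (except ValueError) → 'B' (after the try/except). Output: NSB

Answer: NSB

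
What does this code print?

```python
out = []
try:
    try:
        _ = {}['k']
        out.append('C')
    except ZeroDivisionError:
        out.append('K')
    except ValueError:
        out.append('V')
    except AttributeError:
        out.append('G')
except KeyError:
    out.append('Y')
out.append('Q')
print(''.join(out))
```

Execution trace: 'Y' (outer except KeyError) → 'Q' (after the try/except). Output: YQ

Answer: YQ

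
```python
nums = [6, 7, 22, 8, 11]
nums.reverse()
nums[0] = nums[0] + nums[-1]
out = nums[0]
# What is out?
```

Trace:
`nums = [6, 7, 22, 8, 11]` → nums = [6, 7, 22, 8, 11]
`nums.reverse()` → nums = [11, 8, 22, 7, 6]
`nums[0] = nums[0] + nums[-1]` → nums = [17, 8, 22, 7, 6]
`out = nums[0]` → out = 17
So out = 17

Answer: 17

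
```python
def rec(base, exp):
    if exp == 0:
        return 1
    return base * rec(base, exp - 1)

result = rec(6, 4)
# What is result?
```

rec(6, 4) = 6 * 6 * 6 * 6 = 1296

Answer: 1296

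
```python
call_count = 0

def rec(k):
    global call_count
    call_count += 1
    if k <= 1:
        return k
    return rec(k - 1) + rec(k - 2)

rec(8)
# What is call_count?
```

Calls(k) = 1 + Calls(k-1) + Calls(k-2); Calls(0)=Calls(1)=1. For k=8 this gives 67.

Answer: 67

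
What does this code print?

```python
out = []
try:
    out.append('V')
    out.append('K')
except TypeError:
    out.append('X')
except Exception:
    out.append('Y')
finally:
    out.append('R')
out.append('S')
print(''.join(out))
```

Execution trace: 'V' (try body) → 'K' (try body, no exception) → 'R' (finally) → 'S' (after the try/except). Output: VKRS

Answer: VKRS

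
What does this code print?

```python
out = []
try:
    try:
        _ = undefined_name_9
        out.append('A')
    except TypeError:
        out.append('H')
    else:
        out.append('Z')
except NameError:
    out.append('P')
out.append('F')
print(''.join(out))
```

Execution trace: 'P' (outer except NameError) → 'F' (after the try/except). Output: PF

Answer: PF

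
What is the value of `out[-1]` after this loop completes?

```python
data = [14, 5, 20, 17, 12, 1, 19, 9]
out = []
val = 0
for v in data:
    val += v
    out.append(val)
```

Cumulative sum ends at 97
`out` takes the values: [] → [14] → [14, 19] → [14, 19, 39] → [14, 19, 39, 56] → [14, 19, 39, 56, 68] → [14, 19, 39, 56, 68, 69] → [14, 19, 39, 56, 68, 69, 88] → [14, 19, 39, 56, 68, 69, 88, 97]
So `out[-1]` = 97

Answer: 97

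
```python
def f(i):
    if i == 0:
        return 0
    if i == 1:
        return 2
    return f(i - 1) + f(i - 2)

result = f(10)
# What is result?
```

Build up from base cases: f(0)=0, f(1)=2, f(2)=2, f(3)=4, f(4)=6, f(5)=10, f(6)=16, ..., f(10)=110

Answer: 110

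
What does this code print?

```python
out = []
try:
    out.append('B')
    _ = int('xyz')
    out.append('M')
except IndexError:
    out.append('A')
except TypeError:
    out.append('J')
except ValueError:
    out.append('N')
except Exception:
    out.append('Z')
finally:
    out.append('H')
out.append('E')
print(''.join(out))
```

Execution trace: 'B' (try body) → 'N' (except ValueError) → 'H' (finally) → 'E' (after the try/except). Output: BNHE

Answer: BNHE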